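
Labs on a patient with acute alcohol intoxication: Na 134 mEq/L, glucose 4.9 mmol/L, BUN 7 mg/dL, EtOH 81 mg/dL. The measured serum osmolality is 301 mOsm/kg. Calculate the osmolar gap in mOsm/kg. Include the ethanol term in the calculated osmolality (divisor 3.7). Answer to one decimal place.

3.7 mOsm/kg

Calculated osmolality = 2·Na + glucose + BUN/2.8 + ethanol/3.7
= 2·134 + 4.9 + 7/2.8 + 81/3.7
= 268 + 4.90 + 2.50 + 21.89
= 297.29 mOsm/kg ≈ 297.3 mOsm/kg
Osmolar gap = measured − calculated = 301 − 297.3 = 3.7 mOsm/kg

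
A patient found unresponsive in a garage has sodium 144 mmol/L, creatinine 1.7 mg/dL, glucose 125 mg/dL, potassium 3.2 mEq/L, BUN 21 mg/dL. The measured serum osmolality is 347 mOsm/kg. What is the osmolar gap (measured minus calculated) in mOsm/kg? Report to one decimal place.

Calculated osmolality = 2·Na + glucose/18 + BUN/2.8
= 2·144 + 125/18 + 21/2.8
= 288 + 6.94 + 7.50
= 302.44 mOsm/kg ≈ 302.4 mOsm/kg
Osmolar gap = measured − calculated = 347 − 302.4 = 44.6 mOsm/kg

44.6 mOsm/kg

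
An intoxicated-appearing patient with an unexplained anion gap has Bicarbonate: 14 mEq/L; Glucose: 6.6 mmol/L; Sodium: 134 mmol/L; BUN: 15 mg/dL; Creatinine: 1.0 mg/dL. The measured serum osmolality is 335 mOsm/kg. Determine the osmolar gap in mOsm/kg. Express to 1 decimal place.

Calculated osmolality = 2·Na + glucose + BUN/2.8
= 2·134 + 6.6 + 15/2.8
= 268 + 6.60 + 5.36
= 279.96 mOsm/kg ≈ 280.0 mOsm/kg
Osmolar gap = measured − calculated = 335 − 280.0 = 55.0 mOsm/kg

55.0 mOsm/kg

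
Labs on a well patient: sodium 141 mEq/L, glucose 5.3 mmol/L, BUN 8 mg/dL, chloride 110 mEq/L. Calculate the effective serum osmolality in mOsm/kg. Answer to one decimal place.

287.3 mOsm/kg

Effective osmolality excludes urea (freely permeant across cell membranes):
2·Na + glucose
= 2·141 + 5.3
= 282 + 5.3
= 287.3 mOsm/kg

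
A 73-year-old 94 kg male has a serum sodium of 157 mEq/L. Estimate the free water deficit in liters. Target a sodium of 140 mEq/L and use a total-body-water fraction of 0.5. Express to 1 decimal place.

TBW = 0.5 · 94 = 47 L
Free water deficit = TBW · (Na/140 − 1)
= 47 · (157/140 − 1)
= 47 · 0.1214
= 5.71 L

5.7 L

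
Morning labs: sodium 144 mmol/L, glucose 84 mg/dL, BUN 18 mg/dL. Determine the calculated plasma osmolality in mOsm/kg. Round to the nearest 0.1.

299.1 mOsm/kg

Calculated osmolality = 2·Na + glucose/18 + BUN/2.8
= 2·144 + 84/18 + 18/2.8
= 288 + 4.67 + 6.43
= 299.1 mOsm/kg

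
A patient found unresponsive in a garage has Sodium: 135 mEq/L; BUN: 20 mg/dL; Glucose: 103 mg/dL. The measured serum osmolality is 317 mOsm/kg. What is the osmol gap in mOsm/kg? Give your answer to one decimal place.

Calculated osmolality = 2·Na + glucose/18 + BUN/2.8
= 2·135 + 103/18 + 20/2.8
= 270 + 5.72 + 7.14
= 282.86 mOsm/kg ≈ 282.9 mOsm/kg
Osmolar gap = measured − calculated = 317 − 282.9 = 34.1 mOsm/kg

34.1 mOsm/kg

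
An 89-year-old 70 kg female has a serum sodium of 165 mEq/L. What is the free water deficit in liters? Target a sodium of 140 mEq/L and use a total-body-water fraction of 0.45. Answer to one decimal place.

TBW = 0.45 · 70 = 31.5 L
Free water deficit = TBW · (Na/140 − 1)
= 31.5 · (165/140 − 1)
= 31.5 · 0.1786
= 5.63 L

5.6 L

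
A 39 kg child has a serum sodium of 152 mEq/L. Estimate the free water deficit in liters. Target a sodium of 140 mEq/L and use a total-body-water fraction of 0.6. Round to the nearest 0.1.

TBW = 0.6 · 39 = 23.4 L
Free water deficit = TBW · (Na/140 − 1)
= 23.4 · (152/140 − 1)
= 23.4 · 0.0857
= 2.01 L

2.0 L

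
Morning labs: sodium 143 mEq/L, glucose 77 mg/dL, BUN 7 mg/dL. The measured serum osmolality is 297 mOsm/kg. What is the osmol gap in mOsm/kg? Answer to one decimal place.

Calculated osmolality = 2·Na + glucose/18 + BUN/2.8
= 2·143 + 77/18 + 7/2.8
= 286 + 4.28 + 2.50
= 292.78 mOsm/kg ≈ 292.8 mOsm/kg
Osmolar gap = measured − calculated = 297 − 292.8 = 4.2 mOsm/kg

4.2 mOsm/kg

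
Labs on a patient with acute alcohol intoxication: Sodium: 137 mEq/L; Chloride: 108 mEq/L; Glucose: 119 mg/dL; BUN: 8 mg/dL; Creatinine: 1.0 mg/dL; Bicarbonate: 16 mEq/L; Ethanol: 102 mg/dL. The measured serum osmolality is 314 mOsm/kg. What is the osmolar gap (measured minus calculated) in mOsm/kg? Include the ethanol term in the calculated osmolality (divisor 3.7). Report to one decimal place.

3.0 mOsm/kg

Calculated osmolality = 2·Na + glucose/18 + BUN/2.8 + ethanol/3.7
= 2·137 + 119/18 + 8/2.8 + 102/3.7
= 274 + 6.61 + 2.86 + 27.57
= 311.04 mOsm/kg ≈ 311.0 mOsm/kg
Osmolar gap = measured − calculated = 314 − 311.0 = 3.0 mOsm/kg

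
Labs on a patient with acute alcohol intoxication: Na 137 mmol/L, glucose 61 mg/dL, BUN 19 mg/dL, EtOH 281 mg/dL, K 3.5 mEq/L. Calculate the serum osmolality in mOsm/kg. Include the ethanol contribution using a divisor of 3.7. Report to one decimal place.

360.1 mOsm/kg

Calculated osmolality = 2·Na + glucose/18 + BUN/2.8 + ethanol/3.7
= 2·137 + 61/18 + 19/2.8 + 281/3.7
= 274 + 3.39 + 6.79 + 75.95
= 360.13 mOsm/kg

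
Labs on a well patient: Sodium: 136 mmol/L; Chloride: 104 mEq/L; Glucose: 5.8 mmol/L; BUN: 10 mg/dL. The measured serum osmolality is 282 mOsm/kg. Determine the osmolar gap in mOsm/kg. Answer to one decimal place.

0.6 mOsm/kg

Calculated osmolality = 2·Na + glucose + BUN/2.8
= 2·136 + 5.8 + 10/2.8
= 272 + 5.80 + 3.57
= 281.37 mOsm/kg ≈ 281.4 mOsm/kg
Osmolar gap = measured − calculated = 282 − 281.4 = 0.6 mOsm/kg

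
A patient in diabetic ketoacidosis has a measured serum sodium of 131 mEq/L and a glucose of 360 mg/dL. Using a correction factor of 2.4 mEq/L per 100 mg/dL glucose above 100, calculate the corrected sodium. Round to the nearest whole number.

Corrected Na = measured Na + 2.4 · (glucose − 100)/100
= 131 + 2.4 · (360 − 100)/100
= 131 + 6.2
= 137.2 mEq/L

137 mEq/L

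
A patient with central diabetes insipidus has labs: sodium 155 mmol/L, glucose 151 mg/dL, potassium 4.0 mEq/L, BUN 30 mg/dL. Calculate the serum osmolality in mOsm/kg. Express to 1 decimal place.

329.1 mOsm/kg

Calculated osmolality = 2·Na + glucose/18 + BUN/2.8
= 2·155 + 151/18 + 30/2.8
= 310 + 8.39 + 10.71
= 329.1 mOsm/kg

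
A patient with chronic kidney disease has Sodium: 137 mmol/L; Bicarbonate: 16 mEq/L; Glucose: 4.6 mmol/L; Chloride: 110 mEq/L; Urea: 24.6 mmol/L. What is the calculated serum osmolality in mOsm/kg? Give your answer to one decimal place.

303.2 mOsm/kg

Calculated osmolality = 2·Na + glucose + urea
= 2·137 + 4.6 + 24.6
= 274 + 4.60 + 24.60
= 303.2 mOsm/kg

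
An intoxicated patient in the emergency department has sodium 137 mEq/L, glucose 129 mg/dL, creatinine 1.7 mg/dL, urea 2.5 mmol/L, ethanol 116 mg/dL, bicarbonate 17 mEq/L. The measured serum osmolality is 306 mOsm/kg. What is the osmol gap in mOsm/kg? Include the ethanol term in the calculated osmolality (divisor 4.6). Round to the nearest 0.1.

Calculated osmolality = 2·Na + glucose/18 + urea + ethanol/4.6
= 2·137 + 129/18 + 2.5 + 116/4.6
= 274 + 7.17 + 2.50 + 25.22
= 308.89 mOsm/kg ≈ 308.9 mOsm/kg
Osmolar gap = measured − calculated = 306 − 308.9 = -2.9 mOsm/kg

-2.9 mOsm/kg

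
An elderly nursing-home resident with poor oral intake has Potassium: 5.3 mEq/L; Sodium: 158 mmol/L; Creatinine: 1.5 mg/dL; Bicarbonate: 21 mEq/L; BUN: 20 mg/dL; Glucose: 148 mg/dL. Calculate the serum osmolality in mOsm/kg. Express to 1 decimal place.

331.4 mOsm/kg

Calculated osmolality = 2·Na + glucose/18 + BUN/2.8
= 2·158 + 148/18 + 20/2.8
= 316 + 8.22 + 7.14
= 331.36 mOsm/kg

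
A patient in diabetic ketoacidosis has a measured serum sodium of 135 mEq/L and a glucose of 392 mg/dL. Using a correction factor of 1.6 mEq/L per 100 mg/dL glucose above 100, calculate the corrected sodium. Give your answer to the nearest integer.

Corrected Na = measured Na + 1.6 · (glucose − 100)/100
= 135 + 1.6 · (392 − 100)/100
= 135 + 4.7
= 139.7 mEq/L

140 mEq/L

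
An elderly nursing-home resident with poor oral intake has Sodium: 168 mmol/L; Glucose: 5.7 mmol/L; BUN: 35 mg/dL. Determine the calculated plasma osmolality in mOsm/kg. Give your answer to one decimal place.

Calculated osmolality = 2·Na + glucose + BUN/2.8
= 2·168 + 5.7 + 35/2.8
= 336 + 5.70 + 12.50
= 354.2 mOsm/kg

354.2 mOsm/kg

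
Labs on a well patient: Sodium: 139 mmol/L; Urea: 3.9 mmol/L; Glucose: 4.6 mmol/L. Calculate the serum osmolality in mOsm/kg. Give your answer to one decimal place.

286.5 mOsm/kg

Calculated osmolality = 2·Na + glucose + urea
= 2·139 + 4.6 + 3.9
= 278 + 4.60 + 3.90
= 286.5 mOsm/kg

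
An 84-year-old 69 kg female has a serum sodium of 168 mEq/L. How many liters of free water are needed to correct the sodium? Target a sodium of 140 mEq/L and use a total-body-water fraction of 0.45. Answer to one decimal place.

TBW = 0.45 · 69 = 31.05 L
Free water deficit = TBW · (Na/140 − 1)
= 31.05 · (168/140 − 1)
= 31.05 · 0.2
= 6.21 L

6.2 L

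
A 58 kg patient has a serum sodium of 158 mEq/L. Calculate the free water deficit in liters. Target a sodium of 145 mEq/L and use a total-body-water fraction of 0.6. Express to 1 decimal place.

TBW = 0.6 · 58 = 34.8 L
Free water deficit = TBW · (Na/145 − 1)
= 34.8 · (158/145 − 1)
= 34.8 · 0.0897
= 3.12 L

3.1 L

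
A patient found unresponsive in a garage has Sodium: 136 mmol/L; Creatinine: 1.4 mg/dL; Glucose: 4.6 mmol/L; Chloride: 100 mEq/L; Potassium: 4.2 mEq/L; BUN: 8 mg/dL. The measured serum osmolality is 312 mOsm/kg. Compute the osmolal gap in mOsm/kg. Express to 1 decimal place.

32.5 mOsm/kg

Calculated osmolality = 2·Na + glucose + BUN/2.8
= 2·136 + 4.6 + 8/2.8
= 272 + 4.60 + 2.86
= 279.46 mOsm/kg ≈ 279.5 mOsm/kg
Osmolar gap = measured − calculated = 312 − 279.5 = 32.5 mOsm/kg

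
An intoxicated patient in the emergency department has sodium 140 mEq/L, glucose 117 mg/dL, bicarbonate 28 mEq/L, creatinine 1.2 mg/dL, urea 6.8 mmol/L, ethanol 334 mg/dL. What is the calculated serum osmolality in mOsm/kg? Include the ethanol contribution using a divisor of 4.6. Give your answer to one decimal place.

Calculated osmolality = 2·Na + glucose/18 + urea + ethanol/4.6
= 2·140 + 117/18 + 6.8 + 334/4.6
= 280 + 6.50 + 6.80 + 72.61
= 365.91 mOsm/kg

365.9 mOsm/kg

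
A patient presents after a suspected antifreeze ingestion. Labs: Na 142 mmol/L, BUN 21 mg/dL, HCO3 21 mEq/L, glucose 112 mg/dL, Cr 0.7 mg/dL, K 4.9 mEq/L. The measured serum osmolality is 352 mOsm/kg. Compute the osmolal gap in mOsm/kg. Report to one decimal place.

54.3 mOsm/kg

Calculated osmolality = 2·Na + glucose/18 + BUN/2.8
= 2·142 + 112/18 + 21/2.8
= 284 + 6.22 + 7.50
= 297.72 mOsm/kg ≈ 297.7 mOsm/kg
Osmolar gap = measured − calculated = 352 − 297.7 = 54.3 mOsm/kg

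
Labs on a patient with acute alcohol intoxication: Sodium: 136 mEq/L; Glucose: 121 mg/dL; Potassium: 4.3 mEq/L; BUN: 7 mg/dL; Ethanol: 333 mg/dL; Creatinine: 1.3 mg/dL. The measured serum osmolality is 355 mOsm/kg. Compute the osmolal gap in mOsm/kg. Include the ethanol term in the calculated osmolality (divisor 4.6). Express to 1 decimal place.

1.4 mOsm/kg

Calculated osmolality = 2·Na + glucose/18 + BUN/2.8 + ethanol/4.6
= 2·136 + 121/18 + 7/2.8 + 333/4.6
= 272 + 6.72 + 2.50 + 72.39
= 353.61 mOsm/kg ≈ 353.6 mOsm/kg
Osmolar gap = measured − calculated = 355 − 353.6 = 1.4 mOsm/kg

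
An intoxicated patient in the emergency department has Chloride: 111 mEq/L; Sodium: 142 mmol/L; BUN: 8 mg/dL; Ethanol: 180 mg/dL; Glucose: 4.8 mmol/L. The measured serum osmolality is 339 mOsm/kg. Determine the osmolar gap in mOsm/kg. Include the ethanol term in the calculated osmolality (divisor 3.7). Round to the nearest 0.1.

Calculated osmolality = 2·Na + glucose + BUN/2.8 + ethanol/3.7
= 2·142 + 4.8 + 8/2.8 + 180/3.7
= 284 + 4.80 + 2.86 + 48.65
= 340.31 mOsm/kg ≈ 340.3 mOsm/kg
Osmolar gap = measured − calculated = 339 − 340.3 = -1.3 mOsm/kg

-1.3 mOsm/kg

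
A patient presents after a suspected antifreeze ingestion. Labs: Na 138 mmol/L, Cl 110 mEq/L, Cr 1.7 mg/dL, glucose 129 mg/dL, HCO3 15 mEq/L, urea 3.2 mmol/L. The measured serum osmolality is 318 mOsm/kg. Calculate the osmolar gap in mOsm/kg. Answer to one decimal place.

Calculated osmolality = 2·Na + glucose/18 + urea
= 2·138 + 129/18 + 3.2
= 276 + 7.17 + 3.20
= 286.37 mOsm/kg ≈ 286.4 mOsm/kg
Osmolar gap = measured − calculated = 318 − 286.4 = 31.6 mOsm/kg

31.6 mOsm/kg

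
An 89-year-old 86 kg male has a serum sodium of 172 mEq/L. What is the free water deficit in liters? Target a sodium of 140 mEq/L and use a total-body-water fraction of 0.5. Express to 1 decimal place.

TBW = 0.5 · 86 = 43 L
Free water deficit = TBW · (Na/140 − 1)
= 43 · (172/140 − 1)
= 43 · 0.2286
= 9.83 L

9.8 L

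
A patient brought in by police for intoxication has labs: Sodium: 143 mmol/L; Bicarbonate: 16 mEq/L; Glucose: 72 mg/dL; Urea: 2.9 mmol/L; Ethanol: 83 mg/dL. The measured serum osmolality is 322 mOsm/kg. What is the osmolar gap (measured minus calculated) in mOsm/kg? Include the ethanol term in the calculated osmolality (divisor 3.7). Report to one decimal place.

6.7 mOsm/kg

Calculated osmolality = 2·Na + glucose/18 + urea + ethanol/3.7
= 2·143 + 72/18 + 2.9 + 83/3.7
= 286 + 4 + 2.90 + 22.43
= 315.33 mOsm/kg ≈ 315.3 mOsm/kg
Osmolar gap = measured − calculated = 322 − 315.3 = 6.7 mOsm/kg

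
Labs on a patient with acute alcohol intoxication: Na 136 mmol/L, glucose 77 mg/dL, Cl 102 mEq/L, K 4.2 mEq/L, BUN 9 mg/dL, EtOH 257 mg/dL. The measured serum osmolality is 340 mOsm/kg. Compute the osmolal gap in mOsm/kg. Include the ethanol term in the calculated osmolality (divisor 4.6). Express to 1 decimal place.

4.6 mOsm/kg

Calculated osmolality = 2·Na + glucose/18 + BUN/2.8 + ethanol/4.6
= 2·136 + 77/18 + 9/2.8 + 257/4.6
= 272 + 4.28 + 3.21 + 55.87
= 335.36 mOsm/kg ≈ 335.4 mOsm/kg
Osmolar gap = measured − calculated = 340 − 335.4 = 4.6 mOsm/kg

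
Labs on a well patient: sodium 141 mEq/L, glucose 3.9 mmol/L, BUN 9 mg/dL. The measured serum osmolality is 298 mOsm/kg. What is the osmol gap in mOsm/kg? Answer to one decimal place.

Calculated osmolality = 2·Na + glucose + BUN/2.8
= 2·141 + 3.9 + 9/2.8
= 282 + 3.90 + 3.21
= 289.11 mOsm/kg ≈ 289.1 mOsm/kg
Osmolar gap = measured − calculated = 298 − 289.1 = 8.9 mOsm/kg

8.9 mOsm/kg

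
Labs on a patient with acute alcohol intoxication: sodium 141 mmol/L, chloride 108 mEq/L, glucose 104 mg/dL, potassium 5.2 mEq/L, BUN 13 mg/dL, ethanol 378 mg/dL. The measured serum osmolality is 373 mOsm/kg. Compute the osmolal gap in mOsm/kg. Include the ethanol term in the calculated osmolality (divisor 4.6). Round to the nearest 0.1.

Calculated osmolality = 2·Na + glucose/18 + BUN/2.8 + ethanol/4.6
= 2·141 + 104/18 + 13/2.8 + 378/4.6
= 282 + 5.78 + 4.64 + 82.17
= 374.59 mOsm/kg ≈ 374.6 mOsm/kg
Osmolar gap = measured − calculated = 373 − 374.6 = -1.6 mOsm/kg

-1.6 mOsm/kg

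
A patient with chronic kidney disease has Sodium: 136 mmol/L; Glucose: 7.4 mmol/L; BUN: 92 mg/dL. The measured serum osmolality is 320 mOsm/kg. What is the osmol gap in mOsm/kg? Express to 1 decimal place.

7.7 mOsm/kg

Calculated osmolality = 2·Na + glucose + BUN/2.8
= 2·136 + 7.4 + 92/2.8
= 272 + 7.40 + 32.86
= 312.26 mOsm/kg ≈ 312.3 mOsm/kg
Osmolar gap = measured − calculated = 320 − 312.3 = 7.7 mOsm/kg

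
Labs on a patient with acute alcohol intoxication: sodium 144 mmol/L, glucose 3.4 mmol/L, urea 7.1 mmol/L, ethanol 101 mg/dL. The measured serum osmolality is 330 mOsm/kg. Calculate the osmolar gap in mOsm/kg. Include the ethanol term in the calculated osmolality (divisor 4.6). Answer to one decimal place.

Calculated osmolality = 2·Na + glucose + urea + ethanol/4.6
= 2·144 + 3.4 + 7.1 + 101/4.6
= 288 + 3.40 + 7.10 + 21.96
= 320.46 mOsm/kg ≈ 320.5 mOsm/kg
Osmolar gap = measured − calculated = 330 − 320.5 = 9.5 mOsm/kg

9.5 mOsm/kg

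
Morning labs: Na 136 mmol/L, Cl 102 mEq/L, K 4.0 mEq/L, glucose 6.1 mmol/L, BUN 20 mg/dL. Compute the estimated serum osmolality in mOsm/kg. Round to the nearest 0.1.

285.2 mOsm/kg

Calculated osmolality = 2·Na + glucose + BUN/2.8
= 2·136 + 6.1 + 20/2.8
= 272 + 6.10 + 7.14
= 285.24 mOsm/kg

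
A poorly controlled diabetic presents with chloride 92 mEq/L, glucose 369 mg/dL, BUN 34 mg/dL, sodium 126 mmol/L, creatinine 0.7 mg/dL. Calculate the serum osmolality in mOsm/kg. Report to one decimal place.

284.6 mOsm/kg

Calculated osmolality = 2·Na + glucose/18 + BUN/2.8
= 2·126 + 369/18 + 34/2.8
= 252 + 20.50 + 12.14
= 284.64 mOsm/kg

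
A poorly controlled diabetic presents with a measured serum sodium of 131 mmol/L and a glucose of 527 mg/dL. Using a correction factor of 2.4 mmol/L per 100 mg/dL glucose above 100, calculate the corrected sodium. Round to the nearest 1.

141 mmol/L

Corrected Na = measured Na + 2.4 · (glucose − 100)/100
= 131 + 2.4 · (527 − 100)/100
= 131 + 10.2
= 141.2 mmol/L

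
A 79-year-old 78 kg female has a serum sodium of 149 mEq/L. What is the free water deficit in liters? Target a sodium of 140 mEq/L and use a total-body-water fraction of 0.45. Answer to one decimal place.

2.3 L

TBW = 0.45 · 78 = 35.1 L
Free water deficit = TBW · (Na/140 − 1)
= 35.1 · (149/140 − 1)
= 35.1 · 0.0643
= 2.26 L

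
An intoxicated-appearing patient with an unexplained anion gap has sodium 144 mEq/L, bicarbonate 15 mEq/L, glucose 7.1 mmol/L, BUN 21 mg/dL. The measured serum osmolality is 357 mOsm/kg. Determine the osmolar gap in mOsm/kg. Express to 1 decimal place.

54.4 mOsm/kg

Calculated osmolality = 2·Na + glucose + BUN/2.8
= 2·144 + 7.1 + 21/2.8
= 288 + 7.10 + 7.50
= 302.6 mOsm/kg ≈ 302.6 mOsm/kg
Osmolar gap = measured − calculated = 357 − 302.6 = 54.4 mOsm/kg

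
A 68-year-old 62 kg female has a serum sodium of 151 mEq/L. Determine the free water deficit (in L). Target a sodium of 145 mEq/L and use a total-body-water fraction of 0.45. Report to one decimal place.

TBW = 0.45 · 62 = 27.9 L
Free water deficit = TBW · (Na/145 − 1)
= 27.9 · (151/145 − 1)
= 27.9 · 0.0414
= 1.16 L

1.2 L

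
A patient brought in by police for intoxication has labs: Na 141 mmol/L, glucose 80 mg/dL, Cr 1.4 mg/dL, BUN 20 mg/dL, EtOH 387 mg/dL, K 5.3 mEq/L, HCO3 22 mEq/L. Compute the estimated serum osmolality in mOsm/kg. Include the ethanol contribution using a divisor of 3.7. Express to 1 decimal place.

398.2 mOsm/kg

Calculated osmolality = 2·Na + glucose/18 + BUN/2.8 + ethanol/3.7
= 2·141 + 80/18 + 20/2.8 + 387/3.7
= 282 + 4.44 + 7.14 + 104.59
= 398.17 mOsm/kg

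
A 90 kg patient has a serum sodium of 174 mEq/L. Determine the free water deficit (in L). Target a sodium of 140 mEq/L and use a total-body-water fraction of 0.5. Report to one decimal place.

TBW = 0.5 · 90 = 45 L
Free water deficit = TBW · (Na/140 − 1)
= 45 · (174/140 − 1)
= 45 · 0.2429
= 10.93 L

10.9 L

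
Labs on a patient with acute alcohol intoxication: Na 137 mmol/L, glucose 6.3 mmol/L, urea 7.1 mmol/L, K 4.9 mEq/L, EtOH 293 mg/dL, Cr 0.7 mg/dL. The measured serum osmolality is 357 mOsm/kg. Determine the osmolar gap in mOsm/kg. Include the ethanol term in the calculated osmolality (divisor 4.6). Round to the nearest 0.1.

5.9 mOsm/kg

Calculated osmolality = 2·Na + glucose + urea + ethanol/4.6
= 2·137 + 6.3 + 7.1 + 293/4.6
= 274 + 6.30 + 7.10 + 63.70
= 351.1 mOsm/kg ≈ 351.1 mOsm/kg
Osmolar gap = measured − calculated = 357 − 351.1 = 5.9 mOsm/kg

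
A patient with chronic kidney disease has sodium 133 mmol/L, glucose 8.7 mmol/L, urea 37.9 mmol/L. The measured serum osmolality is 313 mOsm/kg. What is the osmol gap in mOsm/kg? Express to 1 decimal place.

Calculated osmolality = 2·Na + glucose + urea
= 2·133 + 8.7 + 37.9
= 266 + 8.70 + 37.90
= 312.6 mOsm/kg ≈ 312.6 mOsm/kg
Osmolar gap = measured − calculated = 313 − 312.6 = 0.4 mOsm/kg

0.4 mOsm/kg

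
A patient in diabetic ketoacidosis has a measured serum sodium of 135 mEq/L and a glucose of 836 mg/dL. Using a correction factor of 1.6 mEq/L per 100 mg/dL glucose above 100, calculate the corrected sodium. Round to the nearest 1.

Corrected Na = measured Na + 1.6 · (glucose − 100)/100
= 135 + 1.6 · (836 − 100)/100
= 135 + 11.8
= 146.8 mEq/L

147 mEq/L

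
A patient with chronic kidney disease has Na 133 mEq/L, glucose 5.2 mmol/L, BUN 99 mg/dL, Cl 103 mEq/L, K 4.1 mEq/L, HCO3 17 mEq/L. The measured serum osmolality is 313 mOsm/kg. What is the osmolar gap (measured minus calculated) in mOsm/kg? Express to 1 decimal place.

Calculated osmolality = 2·Na + glucose + BUN/2.8
= 2·133 + 5.2 + 99/2.8
= 266 + 5.20 + 35.36
= 306.56 mOsm/kg ≈ 306.6 mOsm/kg
Osmolar gap = measured − calculated = 313 − 306.6 = 6.4 mOsm/kg

6.4 mOsm/kg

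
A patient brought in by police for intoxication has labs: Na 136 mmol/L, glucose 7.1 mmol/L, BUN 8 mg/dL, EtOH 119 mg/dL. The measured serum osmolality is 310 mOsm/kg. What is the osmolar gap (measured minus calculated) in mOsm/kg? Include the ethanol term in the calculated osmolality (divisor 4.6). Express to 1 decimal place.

Calculated osmolality = 2·Na + glucose + BUN/2.8 + ethanol/4.6
= 2·136 + 7.1 + 8/2.8 + 119/4.6
= 272 + 7.10 + 2.86 + 25.87
= 307.83 mOsm/kg ≈ 307.8 mOsm/kg
Osmolar gap = measured − calculated = 310 − 307.8 = 2.2 mOsm/kg

2.2 mOsm/kg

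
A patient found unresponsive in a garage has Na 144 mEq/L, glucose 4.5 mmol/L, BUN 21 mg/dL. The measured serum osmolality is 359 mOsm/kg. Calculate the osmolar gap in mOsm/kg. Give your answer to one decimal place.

Calculated osmolality = 2·Na + glucose + BUN/2.8
= 2·144 + 4.5 + 21/2.8
= 288 + 4.50 + 7.50
= 300 mOsm/kg ≈ 300.0 mOsm/kg
Osmolar gap = measured − calculated = 359 − 300.0 = 59.0 mOsm/kg

59.0 mOsm/kg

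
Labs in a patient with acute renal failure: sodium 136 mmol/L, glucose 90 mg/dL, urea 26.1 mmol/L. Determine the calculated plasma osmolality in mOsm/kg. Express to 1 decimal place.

303.1 mOsm/kg

Calculated osmolality = 2·Na + glucose/18 + urea
= 2·136 + 90/18 + 26.1
= 272 + 5 + 26.10
= 303.1 mOsm/kg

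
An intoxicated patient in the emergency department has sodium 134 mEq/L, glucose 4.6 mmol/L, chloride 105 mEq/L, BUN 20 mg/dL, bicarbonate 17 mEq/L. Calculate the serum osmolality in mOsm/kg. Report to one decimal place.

Calculated osmolality = 2·Na + glucose + BUN/2.8
= 2·134 + 4.6 + 20/2.8
= 268 + 4.60 + 7.14
= 279.74 mOsm/kg

279.7 mOsm/kg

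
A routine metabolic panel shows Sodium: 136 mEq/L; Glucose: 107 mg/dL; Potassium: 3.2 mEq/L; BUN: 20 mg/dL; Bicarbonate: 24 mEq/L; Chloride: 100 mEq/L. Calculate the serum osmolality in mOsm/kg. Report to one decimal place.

Calculated osmolality = 2·Na + glucose/18 + BUN/2.8
= 2·136 + 107/18 + 20/2.8
= 272 + 5.94 + 7.14
= 285.08 mOsm/kg

285.1 mOsm/kg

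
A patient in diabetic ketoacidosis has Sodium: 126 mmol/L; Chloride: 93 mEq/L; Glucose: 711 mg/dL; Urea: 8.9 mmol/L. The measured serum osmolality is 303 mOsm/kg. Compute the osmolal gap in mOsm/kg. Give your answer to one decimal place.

Calculated osmolality = 2·Na + glucose/18 + urea
= 2·126 + 711/18 + 8.9
= 252 + 39.50 + 8.90
= 300.4 mOsm/kg ≈ 300.4 mOsm/kg
Osmolar gap = measured − calculated = 303 − 300.4 = 2.6 mOsm/kg

2.6 mOsm/kg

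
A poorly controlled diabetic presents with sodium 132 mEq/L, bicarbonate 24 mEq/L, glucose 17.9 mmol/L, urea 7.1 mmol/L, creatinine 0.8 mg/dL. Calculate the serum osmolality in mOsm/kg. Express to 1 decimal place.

Calculated osmolality = 2·Na + glucose + urea
= 2·132 + 17.9 + 7.1
= 264 + 17.90 + 7.10
= 289 mOsm/kg

289.0 mOsm/kg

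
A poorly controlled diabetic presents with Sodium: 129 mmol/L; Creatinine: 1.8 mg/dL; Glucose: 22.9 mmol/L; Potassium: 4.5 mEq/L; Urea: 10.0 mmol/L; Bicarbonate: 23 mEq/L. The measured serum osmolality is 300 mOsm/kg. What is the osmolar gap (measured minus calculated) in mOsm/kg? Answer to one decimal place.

9.1 mOsm/kg

Calculated osmolality = 2·Na + glucose + urea
= 2·129 + 22.9 + 10
= 258 + 22.90 + 10
= 290.9 mOsm/kg ≈ 290.9 mOsm/kg
Osmolar gap = measured − calculated = 300 − 290.9 = 9.1 mOsm/kg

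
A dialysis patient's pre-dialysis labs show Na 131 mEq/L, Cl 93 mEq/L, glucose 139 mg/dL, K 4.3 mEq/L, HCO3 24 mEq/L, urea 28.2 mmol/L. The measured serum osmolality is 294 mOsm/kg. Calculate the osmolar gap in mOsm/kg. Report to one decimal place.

-3.9 mOsm/kg

Calculated osmolality = 2·Na + glucose/18 + urea
= 2·131 + 139/18 + 28.2
= 262 + 7.72 + 28.20
= 297.92 mOsm/kg ≈ 297.9 mOsm/kg
Osmolar gap = measured − calculated = 294 − 297.9 = -3.9 mOsm/kg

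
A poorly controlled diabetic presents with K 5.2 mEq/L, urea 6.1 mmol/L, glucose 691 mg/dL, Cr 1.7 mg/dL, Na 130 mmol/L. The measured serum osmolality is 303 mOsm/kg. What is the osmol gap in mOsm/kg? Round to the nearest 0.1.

-1.5 mOsm/kg

Calculated osmolality = 2·Na + glucose/18 + urea
= 2·130 + 691/18 + 6.1
= 260 + 38.39 + 6.10
= 304.49 mOsm/kg ≈ 304.5 mOsm/kg
Osmolar gap = measured − calculated = 303 − 304.5 = -1.5 mOsm/kg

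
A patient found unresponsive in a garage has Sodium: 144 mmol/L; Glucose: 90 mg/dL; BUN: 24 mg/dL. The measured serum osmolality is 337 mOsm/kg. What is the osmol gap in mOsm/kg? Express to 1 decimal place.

Calculated osmolality = 2·Na + glucose/18 + BUN/2.8
= 2·144 + 90/18 + 24/2.8
= 288 + 5 + 8.57
= 301.57 mOsm/kg ≈ 301.6 mOsm/kg
Osmolar gap = measured − calculated = 337 − 301.6 = 35.4 mOsm/kg

35.4 mOsm/kg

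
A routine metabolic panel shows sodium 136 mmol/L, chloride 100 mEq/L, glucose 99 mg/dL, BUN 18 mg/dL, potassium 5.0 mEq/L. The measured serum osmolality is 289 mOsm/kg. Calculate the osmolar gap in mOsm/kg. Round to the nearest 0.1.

Calculated osmolality = 2·Na + glucose/18 + BUN/2.8
= 2·136 + 99/18 + 18/2.8
= 272 + 5.50 + 6.43
= 283.93 mOsm/kg ≈ 283.9 mOsm/kg
Osmolar gap = measured − calculated = 289 − 283.9 = 5.1 mOsm/kg

5.1 mOsm/kg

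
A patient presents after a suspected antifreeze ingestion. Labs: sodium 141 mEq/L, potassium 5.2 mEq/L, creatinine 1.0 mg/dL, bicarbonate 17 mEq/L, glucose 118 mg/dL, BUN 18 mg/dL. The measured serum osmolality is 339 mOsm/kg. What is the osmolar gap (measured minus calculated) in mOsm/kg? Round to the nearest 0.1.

Calculated osmolality = 2·Na + glucose/18 + BUN/2.8
= 2·141 + 118/18 + 18/2.8
= 282 + 6.56 + 6.43
= 294.99 mOsm/kg ≈ 295.0 mOsm/kg
Osmolar gap = measured − calculated = 339 − 295.0 = 44.0 mOsm/kg

44.0 mOsm/kg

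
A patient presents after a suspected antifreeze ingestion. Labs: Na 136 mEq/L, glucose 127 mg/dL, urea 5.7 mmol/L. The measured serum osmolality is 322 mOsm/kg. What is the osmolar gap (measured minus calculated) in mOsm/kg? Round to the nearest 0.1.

Calculated osmolality = 2·Na + glucose/18 + urea
= 2·136 + 127/18 + 5.7
= 272 + 7.06 + 5.70
= 284.76 mOsm/kg ≈ 284.8 mOsm/kg
Osmolar gap = measured − calculated = 322 − 284.8 = 37.2 mOsm/kg

37.2 mOsm/kg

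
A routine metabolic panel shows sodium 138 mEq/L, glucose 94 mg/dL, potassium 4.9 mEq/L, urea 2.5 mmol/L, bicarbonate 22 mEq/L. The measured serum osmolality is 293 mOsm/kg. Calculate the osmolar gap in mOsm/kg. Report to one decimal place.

9.3 mOsm/kg

Calculated osmolality = 2·Na + glucose/18 + urea
= 2·138 + 94/18 + 2.5
= 276 + 5.22 + 2.50
= 283.72 mOsm/kg ≈ 283.7 mOsm/kg
Osmolar gap = measured − calculated = 293 − 283.7 = 9.3 mOsm/kg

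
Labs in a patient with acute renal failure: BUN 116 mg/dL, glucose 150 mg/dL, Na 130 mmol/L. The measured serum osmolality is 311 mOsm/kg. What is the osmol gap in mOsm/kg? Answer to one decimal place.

1.2 mOsm/kg

Calculated osmolality = 2·Na + glucose/18 + BUN/2.8
= 2·130 + 150/18 + 116/2.8
= 260 + 8.33 + 41.43
= 309.76 mOsm/kg ≈ 309.8 mOsm/kg
Osmolar gap = measured − calculated = 311 − 309.8 = 1.2 mOsm/kg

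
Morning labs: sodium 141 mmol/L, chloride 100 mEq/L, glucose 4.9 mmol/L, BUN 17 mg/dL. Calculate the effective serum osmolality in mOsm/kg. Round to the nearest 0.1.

286.9 mOsm/kg

Effective osmolality excludes urea (freely permeant across cell membranes):
2·Na + glucose
= 2·141 + 4.9
= 282 + 4.9
= 286.9 mOsm/kg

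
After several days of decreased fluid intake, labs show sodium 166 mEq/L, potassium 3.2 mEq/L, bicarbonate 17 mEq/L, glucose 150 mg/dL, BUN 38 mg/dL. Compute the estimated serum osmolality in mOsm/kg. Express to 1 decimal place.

353.9 mOsm/kg

Calculated osmolality = 2·Na + glucose/18 + BUN/2.8
= 2·166 + 150/18 + 38/2.8
= 332 + 8.33 + 13.57
= 353.9 mOsm/kg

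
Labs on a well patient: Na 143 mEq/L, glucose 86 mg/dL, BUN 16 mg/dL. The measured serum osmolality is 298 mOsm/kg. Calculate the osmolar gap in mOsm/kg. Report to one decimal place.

1.5 mOsm/kg

Calculated osmolality = 2·Na + glucose/18 + BUN/2.8
= 2·143 + 86/18 + 16/2.8
= 286 + 4.78 + 5.71
= 296.49 mOsm/kg ≈ 296.5 mOsm/kg
Osmolar gap = measured − calculated = 298 − 296.5 = 1.5 mOsm/kg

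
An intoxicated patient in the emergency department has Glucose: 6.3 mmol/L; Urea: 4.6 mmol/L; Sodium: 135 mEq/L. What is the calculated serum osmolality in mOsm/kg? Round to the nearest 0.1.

Calculated osmolality = 2·Na + glucose + urea
= 2·135 + 6.3 + 4.6
= 270 + 6.30 + 4.60
= 280.9 mOsm/kg

280.9 mOsm/kg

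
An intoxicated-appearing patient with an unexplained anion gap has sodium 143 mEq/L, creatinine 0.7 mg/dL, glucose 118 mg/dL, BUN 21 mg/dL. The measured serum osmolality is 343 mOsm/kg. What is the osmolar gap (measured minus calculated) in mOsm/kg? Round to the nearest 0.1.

42.9 mOsm/kg

Calculated osmolality = 2·Na + glucose/18 + BUN/2.8
= 2·143 + 118/18 + 21/2.8
= 286 + 6.56 + 7.50
= 300.06 mOsm/kg ≈ 300.1 mOsm/kg
Osmolar gap = measured − calculated = 343 − 300.1 = 42.9 mOsm/kg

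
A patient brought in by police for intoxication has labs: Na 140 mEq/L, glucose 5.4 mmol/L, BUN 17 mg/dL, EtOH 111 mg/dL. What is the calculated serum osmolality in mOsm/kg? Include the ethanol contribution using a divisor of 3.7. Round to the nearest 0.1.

321.5 mOsm/kg

Calculated osmolality = 2·Na + glucose + BUN/2.8 + ethanol/3.7
= 2·140 + 5.4 + 17/2.8 + 111/3.7
= 280 + 5.40 + 6.07 + 30
= 321.47 mOsm/kg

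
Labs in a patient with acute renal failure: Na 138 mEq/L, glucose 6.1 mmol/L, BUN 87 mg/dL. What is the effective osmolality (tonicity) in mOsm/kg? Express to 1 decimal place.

282.1 mOsm/kg

Effective osmolality excludes urea (freely permeant across cell membranes):
2·Na + glucose
= 2·138 + 6.1
= 276 + 6.1
= 282.1 mOsm/kg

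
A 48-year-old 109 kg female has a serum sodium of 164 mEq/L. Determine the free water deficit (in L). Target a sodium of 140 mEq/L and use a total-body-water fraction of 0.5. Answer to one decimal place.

TBW = 0.5 · 109 = 54.5 L
Free water deficit = TBW · (Na/140 − 1)
= 54.5 · (164/140 − 1)
= 54.5 · 0.1714
= 9.34 L

9.3 L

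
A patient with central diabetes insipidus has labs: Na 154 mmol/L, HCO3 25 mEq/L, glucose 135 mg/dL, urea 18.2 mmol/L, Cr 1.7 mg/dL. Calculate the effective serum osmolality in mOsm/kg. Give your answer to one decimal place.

315.5 mOsm/kg

Effective osmolality excludes urea (freely permeant across cell membranes):
2·Na + glucose/18
= 2·154 + 135/18
= 308 + 7.5
= 315.5 mOsm/kg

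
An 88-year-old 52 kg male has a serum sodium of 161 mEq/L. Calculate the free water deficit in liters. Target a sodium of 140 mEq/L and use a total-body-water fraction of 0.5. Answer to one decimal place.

TBW = 0.5 · 52 = 26 L
Free water deficit = TBW · (Na/140 − 1)
= 26 · (161/140 − 1)
= 26 · 0.15
= 3.9 L

3.9 L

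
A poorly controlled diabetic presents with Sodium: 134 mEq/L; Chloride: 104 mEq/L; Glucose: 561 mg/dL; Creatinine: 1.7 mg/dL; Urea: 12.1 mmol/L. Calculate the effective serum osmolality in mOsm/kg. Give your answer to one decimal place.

Effective osmolality excludes urea (freely permeant across cell membranes):
2·Na + glucose/18
= 2·134 + 561/18
= 268 + 31.17
= 299.17 mOsm/kg

299.2 mOsm/kg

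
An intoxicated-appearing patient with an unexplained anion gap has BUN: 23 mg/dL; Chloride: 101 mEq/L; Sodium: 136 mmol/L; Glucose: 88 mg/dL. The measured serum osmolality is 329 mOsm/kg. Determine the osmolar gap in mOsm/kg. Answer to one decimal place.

Calculated osmolality = 2·Na + glucose/18 + BUN/2.8
= 2·136 + 88/18 + 23/2.8
= 272 + 4.89 + 8.21
= 285.1 mOsm/kg ≈ 285.1 mOsm/kg
Osmolar gap = measured − calculated = 329 − 285.1 = 43.9 mOsm/kg

43.9 mOsm/kg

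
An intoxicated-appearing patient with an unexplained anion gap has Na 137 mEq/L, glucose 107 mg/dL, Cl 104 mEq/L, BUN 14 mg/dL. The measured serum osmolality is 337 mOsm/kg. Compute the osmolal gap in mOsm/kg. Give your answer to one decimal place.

Calculated osmolality = 2·Na + glucose/18 + BUN/2.8
= 2·137 + 107/18 + 14/2.8
= 274 + 5.94 + 5
= 284.94 mOsm/kg ≈ 284.9 mOsm/kg
Osmolar gap = measured − calculated = 337 − 284.9 = 52.1 mOsm/kg

52.1 mOsm/kg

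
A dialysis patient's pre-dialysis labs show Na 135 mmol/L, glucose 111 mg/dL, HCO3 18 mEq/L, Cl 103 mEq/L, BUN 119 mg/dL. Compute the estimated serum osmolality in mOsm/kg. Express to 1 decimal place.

Calculated osmolality = 2·Na + glucose/18 + BUN/2.8
= 2·135 + 111/18 + 119/2.8
= 270 + 6.17 + 42.50
= 318.67 mOsm/kg

318.7 mOsm/kg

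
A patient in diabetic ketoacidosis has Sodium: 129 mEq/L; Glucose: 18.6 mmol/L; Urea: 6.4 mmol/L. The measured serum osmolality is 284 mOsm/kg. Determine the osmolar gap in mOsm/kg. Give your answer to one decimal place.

1.0 mOsm/kg

Calculated osmolality = 2·Na + glucose + urea
= 2·129 + 18.6 + 6.4
= 258 + 18.60 + 6.40
= 283 mOsm/kg ≈ 283.0 mOsm/kg
Osmolar gap = measured − calculated = 284 − 283.0 = 1.0 mOsm/kg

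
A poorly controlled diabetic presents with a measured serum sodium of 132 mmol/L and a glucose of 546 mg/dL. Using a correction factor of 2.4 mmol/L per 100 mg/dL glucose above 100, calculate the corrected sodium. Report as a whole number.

Corrected Na = measured Na + 2.4 · (glucose − 100)/100
= 132 + 2.4 · (546 − 100)/100
= 132 + 10.7
= 142.7 mmol/L

143 mmol/L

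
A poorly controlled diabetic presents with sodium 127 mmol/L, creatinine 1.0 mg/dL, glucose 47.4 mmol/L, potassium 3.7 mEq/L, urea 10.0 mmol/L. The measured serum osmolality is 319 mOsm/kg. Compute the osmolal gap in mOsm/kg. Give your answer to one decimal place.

7.6 mOsm/kg

Calculated osmolality = 2·Na + glucose + urea
= 2·127 + 47.4 + 10
= 254 + 47.40 + 10
= 311.4 mOsm/kg ≈ 311.4 mOsm/kg
Osmolar gap = measured − calculated = 319 − 311.4 = 7.6 mOsm/kg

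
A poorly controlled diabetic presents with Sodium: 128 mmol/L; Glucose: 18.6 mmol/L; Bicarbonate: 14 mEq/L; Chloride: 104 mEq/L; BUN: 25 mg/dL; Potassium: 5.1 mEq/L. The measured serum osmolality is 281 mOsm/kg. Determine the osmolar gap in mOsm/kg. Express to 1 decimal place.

Calculated osmolality = 2·Na + glucose + BUN/2.8
= 2·128 + 18.6 + 25/2.8
= 256 + 18.60 + 8.93
= 283.53 mOsm/kg ≈ 283.5 mOsm/kg
Osmolar gap = measured − calculated = 281 − 283.5 = -2.5 mOsm/kg

-2.5 mOsm/kg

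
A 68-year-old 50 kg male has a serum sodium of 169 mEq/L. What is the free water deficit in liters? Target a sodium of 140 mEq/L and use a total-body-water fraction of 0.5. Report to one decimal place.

TBW = 0.5 · 50 = 25 L
Free water deficit = TBW · (Na/140 − 1)
= 25 · (169/140 − 1)
= 25 · 0.2071
= 5.18 L

5.2 L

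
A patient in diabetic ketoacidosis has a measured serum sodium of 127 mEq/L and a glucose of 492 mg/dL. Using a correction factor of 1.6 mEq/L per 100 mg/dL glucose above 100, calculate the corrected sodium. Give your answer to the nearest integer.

Corrected Na = measured Na + 1.6 · (glucose − 100)/100
= 127 + 1.6 · (492 − 100)/100
= 127 + 6.3
= 133.3 mEq/L

133 mEq/L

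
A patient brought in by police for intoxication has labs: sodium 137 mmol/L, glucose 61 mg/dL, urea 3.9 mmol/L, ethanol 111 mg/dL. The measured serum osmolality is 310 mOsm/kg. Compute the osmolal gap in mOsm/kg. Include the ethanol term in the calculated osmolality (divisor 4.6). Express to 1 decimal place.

4.6 mOsm/kg

Calculated osmolality = 2·Na + glucose/18 + urea + ethanol/4.6
= 2·137 + 61/18 + 3.9 + 111/4.6
= 274 + 3.39 + 3.90 + 24.13
= 305.42 mOsm/kg ≈ 305.4 mOsm/kg
Osmolar gap = measured − calculated = 310 − 305.4 = 4.6 mOsm/kg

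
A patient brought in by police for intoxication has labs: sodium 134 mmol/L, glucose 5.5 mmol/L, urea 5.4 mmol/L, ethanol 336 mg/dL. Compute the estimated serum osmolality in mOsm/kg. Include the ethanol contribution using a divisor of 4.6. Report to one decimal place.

351.9 mOsm/kg

Calculated osmolality = 2·Na + glucose + urea + ethanol/4.6
= 2·134 + 5.5 + 5.4 + 336/4.6
= 268 + 5.50 + 5.40 + 73.04
= 351.94 mOsm/kg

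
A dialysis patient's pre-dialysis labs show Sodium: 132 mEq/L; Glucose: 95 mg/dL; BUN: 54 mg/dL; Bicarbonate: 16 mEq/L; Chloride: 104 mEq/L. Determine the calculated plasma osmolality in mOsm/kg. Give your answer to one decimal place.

288.6 mOsm/kg

Calculated osmolality = 2·Na + glucose/18 + BUN/2.8
= 2·132 + 95/18 + 54/2.8
= 264 + 5.28 + 19.29
= 288.57 mOsm/kg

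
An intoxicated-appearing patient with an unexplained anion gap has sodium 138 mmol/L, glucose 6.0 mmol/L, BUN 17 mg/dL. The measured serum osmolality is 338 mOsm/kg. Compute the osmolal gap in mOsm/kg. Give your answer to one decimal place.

Calculated osmolality = 2·Na + glucose + BUN/2.8
= 2·138 + 6 + 17/2.8
= 276 + 6 + 6.07
= 288.07 mOsm/kg ≈ 288.1 mOsm/kg
Osmolar gap = measured − calculated = 338 − 288.1 = 49.9 mOsm/kg

49.9 mOsm/kg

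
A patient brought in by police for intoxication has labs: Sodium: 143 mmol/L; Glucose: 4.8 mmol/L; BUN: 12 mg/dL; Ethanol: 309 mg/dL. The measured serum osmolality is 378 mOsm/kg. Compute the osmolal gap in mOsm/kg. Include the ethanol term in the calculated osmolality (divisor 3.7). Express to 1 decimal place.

Calculated osmolality = 2·Na + glucose + BUN/2.8 + ethanol/3.7
= 2·143 + 4.8 + 12/2.8 + 309/3.7
= 286 + 4.80 + 4.29 + 83.51
= 378.6 mOsm/kg ≈ 378.6 mOsm/kg
Osmolar gap = measured − calculated = 378 − 378.6 = -0.6 mOsm/kg

-0.6 mOsm/kg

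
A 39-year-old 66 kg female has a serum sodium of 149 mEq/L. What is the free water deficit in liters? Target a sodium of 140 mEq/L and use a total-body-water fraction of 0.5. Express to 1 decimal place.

2.1 L

TBW = 0.5 · 66 = 33 L
Free water deficit = TBW · (Na/140 − 1)
= 33 · (149/140 − 1)
= 33 · 0.0643
= 2.12 L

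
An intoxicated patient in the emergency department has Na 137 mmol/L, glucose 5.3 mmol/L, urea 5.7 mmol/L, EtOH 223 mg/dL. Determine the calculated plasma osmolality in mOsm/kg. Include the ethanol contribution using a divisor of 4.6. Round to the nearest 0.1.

Calculated osmolality = 2·Na + glucose + urea + ethanol/4.6
= 2·137 + 5.3 + 5.7 + 223/4.6
= 274 + 5.30 + 5.70 + 48.48
= 333.48 mOsm/kg

333.5 mOsm/kg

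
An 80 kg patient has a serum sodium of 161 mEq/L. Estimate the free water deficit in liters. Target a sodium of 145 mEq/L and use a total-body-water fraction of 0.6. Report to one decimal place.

5.3 L

TBW = 0.6 · 80 = 48 L
Free water deficit = TBW · (Na/145 − 1)
= 48 · (161/145 − 1)
= 48 · 0.1103
= 5.29 L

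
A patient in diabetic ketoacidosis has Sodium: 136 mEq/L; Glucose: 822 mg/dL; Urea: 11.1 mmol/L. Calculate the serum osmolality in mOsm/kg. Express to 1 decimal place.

328.8 mOsm/kg

Calculated osmolality = 2·Na + glucose/18 + urea
= 2·136 + 822/18 + 11.1
= 272 + 45.67 + 11.10
= 328.77 mOsm/kg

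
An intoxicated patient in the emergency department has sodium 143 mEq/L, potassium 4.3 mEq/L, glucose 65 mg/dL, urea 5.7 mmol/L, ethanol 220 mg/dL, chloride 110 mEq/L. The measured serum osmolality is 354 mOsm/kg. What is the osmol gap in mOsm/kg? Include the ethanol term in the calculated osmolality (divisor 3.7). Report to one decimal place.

-0.8 mOsm/kg

Calculated osmolality = 2·Na + glucose/18 + urea + ethanol/3.7
= 2·143 + 65/18 + 5.7 + 220/3.7
= 286 + 3.61 + 5.70 + 59.46
= 354.77 mOsm/kg ≈ 354.8 mOsm/kg
Osmolar gap = measured − calculated = 354 − 354.8 = -0.8 mOsm/kg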